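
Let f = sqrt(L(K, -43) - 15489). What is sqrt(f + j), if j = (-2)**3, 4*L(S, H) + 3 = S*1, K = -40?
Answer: sqrt(-32 + 2*I*sqrt(61999))/2 ≈ 7.6405 + 8.1472*I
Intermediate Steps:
L(S, H) = -3/4 + S/4 (L(S, H) = -3/4 + (S*1)/4 = -3/4 + S/4)
f = I*sqrt(61999)/2 (f = sqrt((-3/4 + (1/4)*(-40)) - 15489) = sqrt((-3/4 - 10) - 15489) = sqrt(-43/4 - 15489) = sqrt(-61999/4) = I*sqrt(61999)/2 ≈ 124.5*I)
j = -8
sqrt(f + j) = sqrt(I*sqrt(61999)/2 - 8) = sqrt(-8 + I*sqrt(61999)/2)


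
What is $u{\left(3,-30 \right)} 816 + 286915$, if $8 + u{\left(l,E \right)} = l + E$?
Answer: $258355$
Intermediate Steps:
$u{\left(l,E \right)} = -8 + E + l$ ($u{\left(l,E \right)} = -8 + \left(l + E\right) = -8 + \left(E + l\right) = -8 + E + l$)
$u{\left(3,-30 \right)} 816 + 286915 = \left(-8 - 30 + 3\right) 816 + 286915 = \left(-35\right) 816 + 286915 = -28560 + 286915 = 258355$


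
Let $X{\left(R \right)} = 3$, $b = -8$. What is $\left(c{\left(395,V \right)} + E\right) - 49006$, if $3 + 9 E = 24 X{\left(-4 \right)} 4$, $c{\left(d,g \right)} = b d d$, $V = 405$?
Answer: $- \frac{3891523}{3} \approx -1.2972 \cdot 10^{6}$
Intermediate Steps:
$c{\left(d,g \right)} = - 8 d^{2}$ ($c{\left(d,g \right)} = - 8 d d = - 8 d^{2}$)
$E = \frac{95}{3}$ ($E = - \frac{1}{3} + \frac{24 \cdot 3 \cdot 4}{9} = - \frac{1}{3} + \frac{24 \cdot 12}{9} = - \frac{1}{3} + \frac{1}{9} \cdot 288 = - \frac{1}{3} + 32 = \frac{95}{3} \approx 31.667$)
$\left(c{\left(395,V \right)} + E\right) - 49006 = \left(- 8 \cdot 395^{2} + \frac{95}{3}\right) - 49006 = \left(\left(-8\right) 156025 + \frac{95}{3}\right) - 49006 = \left(-1248200 + \frac{95}{3}\right) - 49006 = - \frac{3744505}{3} - 49006 = - \frac{3891523}{3}$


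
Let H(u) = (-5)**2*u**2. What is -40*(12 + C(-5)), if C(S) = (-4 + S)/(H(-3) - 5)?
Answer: -5262/11 ≈ -478.36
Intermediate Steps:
H(u) = 25*u**2
C(S) = -1/55 + S/220 (C(S) = (-4 + S)/(25*(-3)**2 - 5) = (-4 + S)/(25*9 - 5) = (-4 + S)/(225 - 5) = (-4 + S)/220 = (-4 + S)*(1/220) = -1/55 + S/220)
-40*(12 + C(-5)) = -40*(12 + (-1/55 + (1/220)*(-5))) = -40*(12 + (-1/55 - 1/44)) = -40*(12 - 9/220) = -40*2631/220 = -5262/11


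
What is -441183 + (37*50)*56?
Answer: -337583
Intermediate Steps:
-441183 + (37*50)*56 = -441183 + 1850*56 = -441183 + 103600 = -337583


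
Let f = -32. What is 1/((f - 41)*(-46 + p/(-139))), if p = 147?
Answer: 139/477493 ≈ 0.00029110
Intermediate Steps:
1/((f - 41)*(-46 + p/(-139))) = 1/((-32 - 41)*(-46 + 147/(-139))) = 1/(-73*(-46 + 147*(-1/139))) = 1/(-73*(-46 - 147/139)) = 1/(-73*(-6541/139)) = 1/(477493/139) = 139/477493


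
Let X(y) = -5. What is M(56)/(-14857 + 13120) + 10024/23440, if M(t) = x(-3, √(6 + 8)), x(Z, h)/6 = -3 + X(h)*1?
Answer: 772367/1696470 ≈ 0.45528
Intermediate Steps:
x(Z, h) = -48 (x(Z, h) = 6*(-3 - 5*1) = 6*(-3 - 5) = 6*(-8) = -48)
M(t) = -48
M(56)/(-14857 + 13120) + 10024/23440 = -48/(-14857 + 13120) + 10024/23440 = -48/(-1737) + 10024*(1/23440) = -48*(-1/1737) + 1253/2930 = 16/579 + 1253/2930 = 772367/1696470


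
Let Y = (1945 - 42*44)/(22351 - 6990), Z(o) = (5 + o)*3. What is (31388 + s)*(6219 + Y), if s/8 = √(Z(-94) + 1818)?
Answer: 2998500536528/15361 + 764241248*√1551/15361 ≈ 1.9716e+8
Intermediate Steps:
Z(o) = 15 + 3*o
Y = 97/15361 (Y = (1945 - 1848)/15361 = 97*(1/15361) = 97/15361 ≈ 0.0063147)
s = 8*√1551 (s = 8*√((15 + 3*(-94)) + 1818) = 8*√((15 - 282) + 1818) = 8*√(-267 + 1818) = 8*√1551 ≈ 315.06)
(31388 + s)*(6219 + Y) = (31388 + 8*√1551)*(6219 + 97/15361) = (31388 + 8*√1551)*(95530156/15361) = 2998500536528/15361 + 764241248*√1551/15361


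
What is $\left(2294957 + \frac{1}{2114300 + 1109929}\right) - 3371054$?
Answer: $- \frac{3469583154212}{3224229} \approx -1.0761 \cdot 10^{6}$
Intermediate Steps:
$\left(2294957 + \frac{1}{2114300 + 1109929}\right) - 3371054 = \left(2294957 + \frac{1}{3224229}\right) - 3371054 = \frac{7399466913154}{3224229} - 3371054 = - \frac{3469583154212}{3224229}$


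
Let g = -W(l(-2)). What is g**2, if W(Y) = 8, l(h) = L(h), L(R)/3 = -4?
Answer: 64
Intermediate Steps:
L(R) = -12 (L(R) = 3*(-4) = -12)
l(h) = -12
g = -8 (g = -1*8 = -8)
g**2 = (-8)**2 = 64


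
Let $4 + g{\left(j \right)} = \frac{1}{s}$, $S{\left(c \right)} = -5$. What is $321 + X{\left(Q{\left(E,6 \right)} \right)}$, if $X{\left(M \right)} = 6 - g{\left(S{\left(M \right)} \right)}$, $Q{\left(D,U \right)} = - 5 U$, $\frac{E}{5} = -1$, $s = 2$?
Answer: $\frac{661}{2} \approx 330.5$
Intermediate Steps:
$E = -5$ ($E = 5 \left(-1\right) = -5$)
$g{\left(j \right)} = - \frac{7}{2}$ ($g{\left(j \right)} = -4 + \frac{1}{2} = - \frac{7}{2}$)
$X{\left(M \right)} = \frac{19}{2}$ ($X{\left(M \right)} = 6 - - \frac{7}{2} = 6 + \frac{7}{2} = \frac{19}{2}$)
$321 + X{\left(Q{\left(E,6 \right)} \right)} = 321 + \frac{19}{2} = \frac{661}{2}$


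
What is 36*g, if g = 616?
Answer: 22176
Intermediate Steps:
36*g = 36*616 = 22176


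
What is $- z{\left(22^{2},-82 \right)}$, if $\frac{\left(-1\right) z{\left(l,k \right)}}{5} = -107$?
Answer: $-535$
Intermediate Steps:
$z{\left(l,k \right)} = 535$ ($z{\left(l,k \right)} = \left(-5\right) \left(-107\right) = 535$)
$- z{\left(22^{2},-82 \right)} = \left(-1\right) 535 = -535$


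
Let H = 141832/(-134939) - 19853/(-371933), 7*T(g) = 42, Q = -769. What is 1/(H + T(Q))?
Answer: 50188267087/251056545233 ≈ 0.19991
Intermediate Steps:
T(g) = 6 (T(g) = (⅐)*42 = 6)
H = -50073057289/50188267087 (H = 141832*(-1/134939) - 19853*(-1/371933) = -141832/134939 + 19853/371933 = -50073057289/50188267087 ≈ -0.99770)
1/(H + T(Q)) = 1/(-50073057289/50188267087 + 6) = 1/(251056545233/50188267087) = 50188267087/251056545233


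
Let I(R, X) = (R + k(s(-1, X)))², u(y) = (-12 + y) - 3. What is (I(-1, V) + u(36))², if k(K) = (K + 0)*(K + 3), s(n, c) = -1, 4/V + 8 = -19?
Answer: 900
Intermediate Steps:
V = -4/27 (V = 4/(-8 - 19) = 4/(-27) = 4*(-1/27) = -4/27 ≈ -0.14815)
u(y) = -15 + y
k(K) = K*(3 + K)
I(R, X) = (-2 + R)² (I(R, X) = (R - (3 - 1))² = (R - 1*2)² = (R - 2)² = (-2 + R)²)
(I(-1, V) + u(36))² = ((-2 - 1)² + (-15 + 36))² = ((-3)² + 21)² = (9 + 21)² = 30² = 900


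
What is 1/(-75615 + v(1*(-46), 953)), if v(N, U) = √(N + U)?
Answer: -75615/5717627318 - √907/5717627318 ≈ -1.3230e-5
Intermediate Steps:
1/(-75615 + v(1*(-46), 953)) = 1/(-75615 + √(1*(-46) + 953)) = 1/(-75615 + √(-46 + 953)) = 1/(-75615 + √907)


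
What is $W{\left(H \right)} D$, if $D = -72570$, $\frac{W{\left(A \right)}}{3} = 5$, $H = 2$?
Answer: $-1088550$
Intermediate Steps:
$W{\left(A \right)} = 15$ ($W{\left(A \right)} = 3 \cdot 5 = 15$)
$W{\left(H \right)} D = 15 \left(-72570\right) = -1088550$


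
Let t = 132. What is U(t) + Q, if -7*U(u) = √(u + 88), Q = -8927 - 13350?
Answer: -22277 - 2*√55/7 ≈ -22279.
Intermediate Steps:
Q = -22277
U(u) = -√(88 + u)/7 (U(u) = -√(u + 88)/7 = -√(88 + u)/7)
U(t) + Q = -√(88 + 132)/7 - 22277 = -2*√55/7 - 22277 = -22277 - 2*√55/7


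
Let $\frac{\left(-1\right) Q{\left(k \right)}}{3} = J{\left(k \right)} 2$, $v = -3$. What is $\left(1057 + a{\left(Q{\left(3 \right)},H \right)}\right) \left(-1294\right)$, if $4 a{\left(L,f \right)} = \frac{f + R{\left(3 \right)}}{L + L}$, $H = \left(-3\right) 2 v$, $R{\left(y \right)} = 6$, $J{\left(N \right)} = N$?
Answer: $- \frac{4102627}{3} \approx -1.3675 \cdot 10^{6}$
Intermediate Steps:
$Q{\left(k \right)} = - 6 k$ ($Q{\left(k \right)} = - 3 k 2 = - 3 \cdot 2 k = - 6 k$)
$H = 18$ ($H = \left(-3\right) 2 \left(-3\right) = \left(-6\right) \left(-3\right) = 18$)
$a{\left(L,f \right)} = \frac{6 + f}{8 L}$ ($a{\left(L,f \right)} = \frac{\left(f + 6\right) \frac{1}{L + L}}{4} = \frac{\left(6 + f\right) \frac{1}{2 L}}{4} = \frac{\frac{1}{2} \frac{1}{L} \left(6 + f\right)}{4} = \frac{6 + f}{8 L}$)
$\left(1057 + a{\left(Q{\left(3 \right)},H \right)}\right) \left(-1294\right) = \left(1057 + \frac{6 + 18}{8 \left(\left(-6\right) 3\right)}\right) \left(-1294\right) = \left(1057 + \frac{1}{8} \frac{1}{-18} \cdot 24\right) \left(-1294\right) = \left(1057 + \frac{1}{8} \left(- \frac{1}{18}\right) 24\right) \left(-1294\right) = \left(1057 - \frac{1}{6}\right) \left(-1294\right) = \frac{6341}{6} \left(-1294\right) = - \frac{4102627}{3}$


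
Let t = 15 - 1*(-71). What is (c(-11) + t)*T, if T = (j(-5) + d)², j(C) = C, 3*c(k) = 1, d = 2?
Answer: 777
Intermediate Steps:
c(k) = ⅓ (c(k) = (⅓)*1 = ⅓)
T = 9 (T = (-5 + 2)² = (-3)² = 9)
t = 86 (t = 15 + 71 = 86)
(c(-11) + t)*T = (⅓ + 86)*9 = (259/3)*9 = 777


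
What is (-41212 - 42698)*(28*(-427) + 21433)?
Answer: -795215070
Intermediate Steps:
(-41212 - 42698)*(28*(-427) + 21433) = -83910*(-11956 + 21433) = -83910*9477 = -795215070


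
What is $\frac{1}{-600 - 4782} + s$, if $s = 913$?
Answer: $\frac{4913765}{5382} \approx 913.0$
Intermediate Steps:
$\frac{1}{-600 - 4782} + s = \frac{1}{-600 - 4782} + 913 = \frac{1}{-5382} + 913 = - \frac{1}{5382} + 913 = \frac{4913765}{5382}$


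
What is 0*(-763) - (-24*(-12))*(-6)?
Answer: 1728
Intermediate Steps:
0*(-763) - (-24*(-12))*(-6) = 0 - 288*(-6) = 0 - 1*(-1728) = 0 + 1728 = 1728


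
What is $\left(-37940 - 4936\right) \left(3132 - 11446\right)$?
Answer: $356471064$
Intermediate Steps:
$\left(-37940 - 4936\right) \left(3132 - 11446\right) = - 42876 \left(3132 - 11446\right) = \left(-42876\right) \left(-8314\right) = 356471064$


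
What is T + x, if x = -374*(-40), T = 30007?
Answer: 44967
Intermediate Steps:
x = 14960
T + x = 30007 + 14960 = 44967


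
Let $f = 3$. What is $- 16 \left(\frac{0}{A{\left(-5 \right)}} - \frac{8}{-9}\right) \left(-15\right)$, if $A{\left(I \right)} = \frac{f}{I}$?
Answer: $\frac{640}{3} \approx 213.33$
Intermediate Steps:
$A{\left(I \right)} = \frac{3}{I}$
$- 16 \left(\frac{0}{A{\left(-5 \right)}} - \frac{8}{-9}\right) \left(-15\right) = - 16 \left(\frac{0}{3 \frac{1}{-5}} - \frac{8}{-9}\right) \left(-15\right) = - 16 \left(\frac{0}{3 \left(- \frac{1}{5}\right)} - - \frac{8}{9}\right) \left(-15\right) = - 16 \left(\frac{0}{- \frac{3}{5}} + \frac{8}{9}\right) \left(-15\right) = - 16 \left(0 \left(- \frac{5}{3}\right) + \frac{8}{9}\right) \left(-15\right) = - 16 \left(0 + \frac{8}{9}\right) \left(-15\right) = \left(-16\right) \frac{8}{9} \left(-15\right) = \left(- \frac{128}{9}\right) \left(-15\right) = \frac{640}{3}$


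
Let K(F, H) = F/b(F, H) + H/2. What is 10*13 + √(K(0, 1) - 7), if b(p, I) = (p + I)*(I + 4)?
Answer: 130 + I*√26/2 ≈ 130.0 + 2.5495*I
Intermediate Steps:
b(p, I) = (4 + I)*(I + p) (b(p, I) = (I + p)*(4 + I) = (4 + I)*(I + p))
K(F, H) = H/2 + F/(H² + 4*F + 4*H + F*H) (K(F, H) = F/(H² + 4*H + 4*F + H*F) + H/2 = F/(H² + 4*H + 4*F + F*H) + H*(½) = F/(H² + 4*F + 4*H + F*H) + H/2 = H/2 + F/(H² + 4*F + 4*H + F*H))
10*13 + √(K(0, 1) - 7) = 10*13 + √(((½)*1 + 0/(1² + 4*0 + 4*1 + 0*1)) - 7) = 130 + √((½ + 0/(1 + 0 + 4 + 0)) - 7) = 130 + √((½ + 0/5) - 7) = 130 + √((½ + 0*(⅕)) - 7) = 130 + √((½ + 0) - 7) = 130 + √(½ - 7) = 130 + √(-13/2) = 130 + I*√26/2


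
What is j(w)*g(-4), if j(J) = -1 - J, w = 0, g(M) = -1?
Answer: 1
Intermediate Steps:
j(w)*g(-4) = (-1 - 1*0)*(-1) = (-1 + 0)*(-1) = -1*(-1) = 1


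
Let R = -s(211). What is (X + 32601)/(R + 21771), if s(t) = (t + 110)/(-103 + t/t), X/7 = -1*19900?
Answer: -3627766/740321 ≈ -4.9003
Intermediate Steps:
X = -139300 (X = 7*(-1*19900) = 7*(-19900) = -139300)
s(t) = -55/51 - t/102 (s(t) = (110 + t)/(-103 + 1) = (110 + t)/(-102) = (110 + t)*(-1/102) = -55/51 - t/102)
R = 107/34 (R = -(-55/51 - 1/102*211) = -(-55/51 - 211/102) = -1*(-107/34) = 107/34 ≈ 3.1471)
(X + 32601)/(R + 21771) = (-139300 + 32601)/(107/34 + 21771) = -106699/740321/34 = -106699*34/740321 = -3627766/740321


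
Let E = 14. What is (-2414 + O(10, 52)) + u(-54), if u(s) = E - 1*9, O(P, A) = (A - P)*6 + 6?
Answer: -2151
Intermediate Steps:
O(P, A) = 6 - 6*P + 6*A (O(P, A) = (-6*P + 6*A) + 6 = 6 - 6*P + 6*A)
u(s) = 5 (u(s) = 14 - 1*9 = 14 - 9 = 5)
(-2414 + O(10, 52)) + u(-54) = (-2414 + (6 - 6*10 + 6*52)) + 5 = (-2414 + (6 - 60 + 312)) + 5 = (-2414 + 258) + 5 = -2156 + 5 = -2151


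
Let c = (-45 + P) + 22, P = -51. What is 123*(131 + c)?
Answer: 7011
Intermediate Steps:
c = -74 (c = (-45 - 51) + 22 = -96 + 22 = -74)
123*(131 + c) = 123*(131 - 74) = 123*57 = 7011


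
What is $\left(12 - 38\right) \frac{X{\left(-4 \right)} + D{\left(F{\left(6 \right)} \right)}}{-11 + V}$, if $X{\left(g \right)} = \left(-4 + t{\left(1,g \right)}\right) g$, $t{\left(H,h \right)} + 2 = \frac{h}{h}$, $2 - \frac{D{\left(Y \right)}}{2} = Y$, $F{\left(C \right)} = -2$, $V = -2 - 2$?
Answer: $\frac{728}{15} \approx 48.533$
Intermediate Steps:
$V = -4$
$D{\left(Y \right)} = 4 - 2 Y$
$t{\left(H,h \right)} = -1$ ($t{\left(H,h \right)} = -2 + \frac{h}{h} = -2 + 1 = -1$)
$X{\left(g \right)} = - 5 g$ ($X{\left(g \right)} = \left(-4 - 1\right) g = - 5 g$)
$\left(12 - 38\right) \frac{X{\left(-4 \right)} + D{\left(F{\left(6 \right)} \right)}}{-11 + V} = \left(12 - 38\right) \frac{\left(-5\right) \left(-4\right) + \left(4 - -4\right)}{-11 - 4} = - 26 \frac{20 + \left(4 + 4\right)}{-15} = - 26 \left(20 + 8\right) \left(- \frac{1}{15}\right) = - 26 \cdot 28 \left(- \frac{1}{15}\right) = \left(-26\right) \left(- \frac{28}{15}\right) = \frac{728}{15}$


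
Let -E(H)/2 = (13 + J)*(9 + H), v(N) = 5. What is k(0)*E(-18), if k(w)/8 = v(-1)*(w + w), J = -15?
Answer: 0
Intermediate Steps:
E(H) = 36 + 4*H (E(H) = -2*(13 - 15)*(9 + H) = -(-4)*(9 + H) = -2*(-18 - 2*H) = 36 + 4*H)
k(w) = 80*w (k(w) = 8*(5*(w + w)) = 8*(5*(2*w)) = 8*(10*w) = 80*w)
k(0)*E(-18) = (80*0)*(36 + 4*(-18)) = 0*(36 - 72) = 0*(-36) = 0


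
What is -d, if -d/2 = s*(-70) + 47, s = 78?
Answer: -10826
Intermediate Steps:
d = 10826 (d = -2*(78*(-70) + 47) = -2*(-5460 + 47) = -2*(-5413) = 10826)
-d = -1*10826 = -10826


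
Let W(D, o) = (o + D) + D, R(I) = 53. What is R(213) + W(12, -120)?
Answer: -43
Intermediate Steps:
W(D, o) = o + 2*D (W(D, o) = (D + o) + D = o + 2*D)
R(213) + W(12, -120) = 53 + (-120 + 2*12) = 53 + (-120 + 24) = 53 - 96 = -43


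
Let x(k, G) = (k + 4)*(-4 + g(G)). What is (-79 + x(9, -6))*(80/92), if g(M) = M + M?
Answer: -5740/23 ≈ -249.57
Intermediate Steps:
g(M) = 2*M
x(k, G) = (-4 + 2*G)*(4 + k) (x(k, G) = (k + 4)*(-4 + 2*G) = (4 + k)*(-4 + 2*G) = (-4 + 2*G)*(4 + k))
(-79 + x(9, -6))*(80/92) = (-79 + (-16 - 4*9 + 8*(-6) + 2*(-6)*9))*(80/92) = (-79 + (-16 - 36 - 48 - 108))*(80*(1/92)) = (-79 - 208)*(20/23) = -287*20/23 = -5740/23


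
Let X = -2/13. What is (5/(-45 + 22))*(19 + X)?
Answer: -1225/299 ≈ -4.0970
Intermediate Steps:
X = -2/13 (X = -2*1/13 = -2/13 ≈ -0.15385)
(5/(-45 + 22))*(19 + X) = (5/(-45 + 22))*(19 - 2/13) = (5/(-23))*(245/13) = -1/23*5*(245/13) = -5/23*245/13 = -1225/299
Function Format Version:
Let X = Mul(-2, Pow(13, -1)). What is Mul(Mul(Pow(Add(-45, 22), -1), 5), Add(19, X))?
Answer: Rational(-1225, 299) ≈ -4.0970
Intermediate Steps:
X = Rational(-2, 13) (X = Mul(-2, Rational(1, 13)) = Rational(-2, 13) ≈ -0.15385)
Mul(Mul(Pow(Add(-45, 22), -1), 5), Add(19, X)) = Mul(Mul(Pow(Add(-45, 22), -1), 5), Add(19, Rational(-2, 13))) = Mul(Mul(Pow(-23, -1), 5), Rational(245, 13)) = Mul(Mul(Rational(-1, 23), 5), Rational(245, 13)) = Mul(Rational(-5, 23), Rational(245, 13)) = Rational(-1225, 299)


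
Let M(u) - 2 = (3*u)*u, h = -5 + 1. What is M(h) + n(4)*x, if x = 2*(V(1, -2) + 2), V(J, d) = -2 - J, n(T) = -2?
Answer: 54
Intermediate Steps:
h = -4
M(u) = 2 + 3*u**2 (M(u) = 2 + (3*u)*u = 2 + 3*u**2)
x = -2 (x = 2*((-2 - 1*1) + 2) = 2*((-2 - 1) + 2) = 2*(-3 + 2) = 2*(-1) = -2)
M(h) + n(4)*x = (2 + 3*(-4)**2) - 2*(-2) = (2 + 3*16) + 4 = (2 + 48) + 4 = 50 + 4 = 54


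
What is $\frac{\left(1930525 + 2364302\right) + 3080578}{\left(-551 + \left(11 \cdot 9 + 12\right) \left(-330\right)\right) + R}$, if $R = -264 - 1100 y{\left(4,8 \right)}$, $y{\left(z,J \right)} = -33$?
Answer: $- \frac{1475081}{229} \approx -6441.4$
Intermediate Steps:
$R = 36036$ ($R = -264 - -36300 = -264 + 36300 = 36036$)
$\frac{\left(1930525 + 2364302\right) + 3080578}{\left(-551 + \left(11 \cdot 9 + 12\right) \left(-330\right)\right) + R} = \frac{\left(1930525 + 2364302\right) + 3080578}{\left(-551 + \left(11 \cdot 9 + 12\right) \left(-330\right)\right) + 36036} = \frac{4294827 + 3080578}{\left(-551 + \left(99 + 12\right) \left(-330\right)\right) + 36036} = \frac{7375405}{\left(-551 + 111 \left(-330\right)\right) + 36036} = \frac{7375405}{\left(-551 - 36630\right) + 36036} = \frac{7375405}{-37181 + 36036} = \frac{7375405}{-1145} = 7375405 \left(- \frac{1}{1145}\right) = - \frac{1475081}{229}$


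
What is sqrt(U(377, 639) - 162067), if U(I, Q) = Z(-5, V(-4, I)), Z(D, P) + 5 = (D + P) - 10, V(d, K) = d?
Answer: I*sqrt(162091) ≈ 402.61*I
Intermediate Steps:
Z(D, P) = -15 + D + P (Z(D, P) = -5 + ((D + P) - 10) = -5 + (-10 + D + P) = -15 + D + P)
U(I, Q) = -24 (U(I, Q) = -15 - 5 - 4 = -24)
sqrt(U(377, 639) - 162067) = sqrt(-24 - 162067) = sqrt(-162091) = I*sqrt(162091)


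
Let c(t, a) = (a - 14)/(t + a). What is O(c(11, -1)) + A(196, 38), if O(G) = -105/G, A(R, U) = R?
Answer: 266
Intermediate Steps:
c(t, a) = (-14 + a)/(a + t)
O(c(11, -1)) + A(196, 38) = -105*(-1 + 11)/(-14 - 1) + 196 = -105/(-15/10) + 196 = -105/((1/10)*(-15)) + 196 = -105/(-3/2) + 196 = -105*(-2/3) + 196 = 70 + 196 = 266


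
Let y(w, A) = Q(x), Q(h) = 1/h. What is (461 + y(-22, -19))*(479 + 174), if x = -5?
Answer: 1504512/5 ≈ 3.0090e+5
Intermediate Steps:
y(w, A) = -⅕ (y(w, A) = 1/(-5) = -⅕)
(461 + y(-22, -19))*(479 + 174) = (461 - ⅕)*(479 + 174) = (2304/5)*653 = 1504512/5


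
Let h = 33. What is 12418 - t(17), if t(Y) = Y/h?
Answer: 409777/33 ≈ 12417.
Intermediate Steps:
t(Y) = Y/33
12418 - t(17) = 12418 - 17/33 = 409777/33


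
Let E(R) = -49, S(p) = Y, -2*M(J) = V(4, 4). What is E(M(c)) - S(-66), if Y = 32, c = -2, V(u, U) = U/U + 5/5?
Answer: -81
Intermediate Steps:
V(u, U) = 2 (V(u, U) = 1 + 5*(⅕) = 1 + 1 = 2)
M(J) = -1 (M(J) = -½*2 = -1)
S(p) = 32
E(M(c)) - S(-66) = -49 - 1*32 = -49 - 32 = -81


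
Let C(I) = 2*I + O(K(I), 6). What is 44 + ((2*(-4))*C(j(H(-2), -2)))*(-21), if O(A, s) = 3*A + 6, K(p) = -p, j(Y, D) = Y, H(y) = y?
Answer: 1388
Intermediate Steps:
O(A, s) = 6 + 3*A
C(I) = 6 - I (C(I) = 2*I + (6 + 3*(-I)) = 2*I + (6 - 3*I) = 6 - I)
44 + ((2*(-4))*C(j(H(-2), -2)))*(-21) = 44 + ((2*(-4))*(6 - 1*(-2)))*(-21) = 44 - 8*(6 + 2)*(-21) = 44 - 8*8*(-21) = 44 - 64*(-21) = 44 + 1344 = 1388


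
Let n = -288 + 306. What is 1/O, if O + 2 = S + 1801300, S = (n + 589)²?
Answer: 1/2169747 ≈ 4.6088e-7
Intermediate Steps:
n = 18
S = 368449 (S = (18 + 589)² = 607² = 368449)
O = 2169747 (O = -2 + (368449 + 1801300) = -2 + 2169749 = 2169747)
1/O = 1/2169747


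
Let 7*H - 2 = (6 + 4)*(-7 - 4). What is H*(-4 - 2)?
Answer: 648/7 ≈ 92.571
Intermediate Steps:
H = -108/7 (H = 2/7 + ((6 + 4)*(-7 - 4))/7 = 2/7 + (10*(-11))/7 = 2/7 + (⅐)*(-110) = 2/7 - 110/7 = -108/7 ≈ -15.429)
H*(-4 - 2) = -108*(-4 - 2)/7 = -108/7*(-6) = 648/7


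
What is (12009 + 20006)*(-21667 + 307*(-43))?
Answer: -1116299020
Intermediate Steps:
(12009 + 20006)*(-21667 + 307*(-43)) = 32015*(-21667 - 13201) = 32015*(-34868) = -1116299020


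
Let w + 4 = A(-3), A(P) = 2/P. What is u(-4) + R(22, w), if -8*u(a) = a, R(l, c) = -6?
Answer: -11/2 ≈ -5.5000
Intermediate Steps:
w = -14/3 (w = -4 + 2/(-3) = -4 + 2*(-⅓) = -4 - ⅔ = -14/3 ≈ -4.6667)
u(a) = -a/8
u(-4) + R(22, w) = -⅛*(-4) - 6 = ½ - 6 = -11/2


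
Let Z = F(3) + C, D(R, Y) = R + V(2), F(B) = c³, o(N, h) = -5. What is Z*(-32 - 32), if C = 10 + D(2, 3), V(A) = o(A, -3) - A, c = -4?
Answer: 3776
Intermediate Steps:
F(B) = -64 (F(B) = (-4)³ = -64)
V(A) = -5 - A
D(R, Y) = -7 + R (D(R, Y) = R + (-5 - 1*2) = R + (-5 - 2) = R - 7 = -7 + R)
C = 5 (C = 10 + (-7 + 2) = 10 - 5 = 5)
Z = -59 (Z = -64 + 5 = -59)
Z*(-32 - 32) = -59*(-32 - 32) = -59*(-64) = 3776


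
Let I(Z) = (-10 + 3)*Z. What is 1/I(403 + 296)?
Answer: -1/4893 ≈ -0.00020437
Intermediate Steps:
I(Z) = -7*Z
1/I(403 + 296) = 1/(-7*(403 + 296)) = 1/(-7*699) = 1/(-4893) = -1/4893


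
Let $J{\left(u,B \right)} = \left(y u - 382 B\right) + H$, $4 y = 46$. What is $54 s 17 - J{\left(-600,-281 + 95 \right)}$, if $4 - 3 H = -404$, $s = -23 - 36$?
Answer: $-118450$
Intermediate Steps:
$y = \frac{23}{2}$ ($y = \frac{1}{4} \cdot 46 = \frac{23}{2} \approx 11.5$)
$s = -59$
$H = 136$ ($H = \frac{4}{3} - - \frac{404}{3} = \frac{4}{3} + \frac{404}{3} = 136$)
$J{\left(u,B \right)} = 136 - 382 B + \frac{23 u}{2}$ ($J{\left(u,B \right)} = \left(\frac{23 u}{2} - 382 B\right) + 136 = \left(- 382 B + \frac{23 u}{2}\right) + 136 = 136 - 382 B + \frac{23 u}{2}$)
$54 s 17 - J{\left(-600,-281 + 95 \right)} = 54 \left(-59\right) 17 - \left(136 - 382 \left(-281 + 95\right) + \frac{23}{2} \left(-600\right)\right) = \left(-3186\right) 17 - \left(136 - -71052 - 6900\right) = -54162 - \left(136 + 71052 - 6900\right) = -54162 - 64288 = -118450$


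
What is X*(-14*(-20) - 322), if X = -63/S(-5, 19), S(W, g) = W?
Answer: -2646/5 ≈ -529.20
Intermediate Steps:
X = 63/5 (X = -63/(-5) = -63*(-⅕) = 63/5 ≈ 12.600)
X*(-14*(-20) - 322) = 63*(-14*(-20) - 322)/5 = 63*(280 - 322)/5 = (63/5)*(-42) = -2646/5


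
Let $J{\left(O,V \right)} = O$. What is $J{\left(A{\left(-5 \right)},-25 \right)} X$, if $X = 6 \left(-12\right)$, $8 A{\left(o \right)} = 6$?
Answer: $-54$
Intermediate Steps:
$A{\left(o \right)} = \frac{3}{4}$ ($A{\left(o \right)} = \frac{1}{8} \cdot 6 = \frac{3}{4}$)
$X = -72$
$J{\left(A{\left(-5 \right)},-25 \right)} X = \frac{3}{4} \left(-72\right) = -54$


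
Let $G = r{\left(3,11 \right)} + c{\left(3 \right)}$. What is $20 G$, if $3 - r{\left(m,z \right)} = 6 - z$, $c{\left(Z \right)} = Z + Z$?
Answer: $280$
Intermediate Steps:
$c{\left(Z \right)} = 2 Z$
$r{\left(m,z \right)} = -3 + z$ ($r{\left(m,z \right)} = 3 - \left(6 - z\right) = 3 + \left(-6 + z\right) = -3 + z$)
$G = 14$ ($G = \left(-3 + 11\right) + 2 \cdot 3 = 8 + 6 = 14$)
$20 G = 20 \cdot 14 = 280$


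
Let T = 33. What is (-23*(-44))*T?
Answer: 33396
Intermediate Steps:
(-23*(-44))*T = -23*(-44)*33 = 1012*33 = 33396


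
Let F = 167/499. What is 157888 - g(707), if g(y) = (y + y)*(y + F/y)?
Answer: -420063524/499 ≈ -8.4181e+5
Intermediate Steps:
F = 167/499 (F = 167*(1/499) = 167/499 ≈ 0.33467)
g(y) = 2*y*(y + 167/(499*y)) (g(y) = (y + y)*(y + 167/(499*y)) = (2*y)*(y + 167/(499*y)) = 2*y*(y + 167/(499*y)))
157888 - g(707) = 157888 - (334/499 + 2*707²) = 157888 - (334/499 + 2*499849) = 157888 - (334/499 + 999698) = 157888 - 1*498849636/499 = 157888 - 498849636/499 = -420063524/499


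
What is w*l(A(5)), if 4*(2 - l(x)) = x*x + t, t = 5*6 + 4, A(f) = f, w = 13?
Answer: -663/4 ≈ -165.75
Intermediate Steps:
t = 34 (t = 30 + 4 = 34)
l(x) = -13/2 - x²/4 (l(x) = 2 - (x*x + 34)/4 = 2 - (x² + 34)/4 = 2 - (34 + x²)/4 = 2 + (-17/2 - x²/4) = -13/2 - x²/4)
w*l(A(5)) = 13*(-13/2 - ¼*5²) = 13*(-13/2 - ¼*25) = 13*(-13/2 - 25/4) = 13*(-51/4) = -663/4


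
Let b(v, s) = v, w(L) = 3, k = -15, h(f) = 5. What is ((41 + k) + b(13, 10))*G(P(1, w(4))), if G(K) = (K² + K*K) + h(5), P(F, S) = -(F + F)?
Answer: 507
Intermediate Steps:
P(F, S) = -2*F
G(K) = 5 + 2*K² (G(K) = (K² + K*K) + 5 = (K² + K²) + 5 = 2*K² + 5 = 5 + 2*K²)
((41 + k) + b(13, 10))*G(P(1, w(4))) = ((41 - 15) + 13)*(5 + 2*(-2*1)²) = (26 + 13)*(5 + 2*(-2)²) = 39*(5 + 2*4) = 39*(5 + 8) = 39*13 = 507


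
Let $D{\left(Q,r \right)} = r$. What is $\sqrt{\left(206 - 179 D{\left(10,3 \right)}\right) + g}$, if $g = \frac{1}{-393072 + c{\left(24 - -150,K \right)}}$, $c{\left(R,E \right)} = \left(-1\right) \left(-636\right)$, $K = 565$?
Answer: $\frac{i \sqrt{1415999751617}}{65406} \approx 18.193 i$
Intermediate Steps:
$c{\left(R,E \right)} = 636$
$g = - \frac{1}{392436}$ ($g = \frac{1}{-393072 + 636} = \frac{1}{-392436} = - \frac{1}{392436} \approx -2.5482 \cdot 10^{-6}$)
$\sqrt{\left(206 - 179 D{\left(10,3 \right)}\right) + g} = \sqrt{\left(206 - 537\right) - \frac{1}{392436}} = \sqrt{-331 - \frac{1}{392436}} = \sqrt{- \frac{129896317}{392436}} = \frac{i \sqrt{1415999751617}}{65406}$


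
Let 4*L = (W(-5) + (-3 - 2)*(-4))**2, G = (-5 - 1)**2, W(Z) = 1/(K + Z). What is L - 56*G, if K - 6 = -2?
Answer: -7703/4 ≈ -1925.8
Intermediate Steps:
K = 4 (K = 6 - 2 = 4)
W(Z) = 1/(4 + Z)
G = 36 (G = (-6)**2 = 36)
L = 361/4 (L = (1/(4 - 5) + (-3 - 2)*(-4))**2/4 = (1/(-1) - 5*(-4))**2/4 = (-1 + 20)**2/4 = (1/4)*19**2 = (1/4)*361 = 361/4 ≈ 90.250)
L - 56*G = 361/4 - 56*36 = 361/4 - 2016 = -7703/4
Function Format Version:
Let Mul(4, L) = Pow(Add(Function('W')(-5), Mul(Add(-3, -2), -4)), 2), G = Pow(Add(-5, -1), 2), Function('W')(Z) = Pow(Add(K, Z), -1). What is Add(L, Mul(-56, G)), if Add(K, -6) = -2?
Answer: Rational(-7703, 4) ≈ -1925.8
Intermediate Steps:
K = 4 (K = Add(6, -2) = 4)
Function('W')(Z) = Pow(Add(4, Z), -1)
G = 36 (G = Pow(-6, 2) = 36)
L = Rational(361, 4) (L = Mul(Rational(1, 4), Pow(Add(Pow(Add(4, -5), -1), Mul(Add(-3, -2), -4)), 2)) = Mul(Rational(1, 4), Pow(Add(Pow(-1, -1), Mul(-5, -4)), 2)) = Mul(Rational(1, 4), Pow(Add(-1, 20), 2)) = Mul(Rational(1, 4), Pow(19, 2)) = Mul(Rational(1, 4), 361) = Rational(361, 4) ≈ 90.250)
Add(L, Mul(-56, G)) = Add(Rational(361, 4), Mul(-56, 36)) = Add(Rational(361, 4), -2016) = Rational(-7703, 4)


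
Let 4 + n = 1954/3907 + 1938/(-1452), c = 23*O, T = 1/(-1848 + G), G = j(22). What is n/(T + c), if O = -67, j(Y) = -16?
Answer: 4260236308/1357930301475 ≈ 0.0031373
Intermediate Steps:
G = -16
T = -1/1864 (T = 1/(-1848 - 16) = 1/(-1864) = -1/1864 ≈ -0.00053648)
c = -1541 (c = 23*(-67) = -1541)
n = -4571069/945494 (n = -4 + (1954/3907 + 1938/(-1452)) = -4 + (1954*(1/3907) + 1938*(-1/1452)) = -4 + (1954/3907 - 323/242) = -4 - 789093/945494 = -4571069/945494 ≈ -4.8346)
n/(T + c) = -4571069/(945494*(-1/1864 - 1541)) = -4571069/(945494*(-2872425/1864)) = -4571069/945494*(-1864/2872425) = 4260236308/1357930301475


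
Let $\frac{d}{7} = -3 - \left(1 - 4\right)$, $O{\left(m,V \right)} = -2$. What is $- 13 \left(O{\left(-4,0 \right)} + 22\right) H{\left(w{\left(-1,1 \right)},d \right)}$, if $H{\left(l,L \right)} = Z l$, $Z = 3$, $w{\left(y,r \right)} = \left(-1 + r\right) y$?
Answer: $0$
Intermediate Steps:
$w{\left(y,r \right)} = y \left(-1 + r\right)$
$d = 0$ ($d = 7 \left(-3 - \left(1 - 4\right)\right) = 7 \left(-3 - -3\right) = 7 \left(-3 + 3\right) = 7 \cdot 0 = 0$)
$H{\left(l,L \right)} = 3 l$
$- 13 \left(O{\left(-4,0 \right)} + 22\right) H{\left(w{\left(-1,1 \right)},d \right)} = - 13 \left(-2 + 22\right) 3 \left(- (-1 + 1)\right) = \left(-13\right) 20 \cdot 3 \left(\left(-1\right) 0\right) = - 260 \cdot 3 \cdot 0 = \left(-260\right) 0 = 0$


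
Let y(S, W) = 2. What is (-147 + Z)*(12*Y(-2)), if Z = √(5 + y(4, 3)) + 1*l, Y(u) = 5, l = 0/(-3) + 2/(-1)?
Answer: -8940 + 60*√7 ≈ -8781.3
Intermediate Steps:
l = -2 (l = 0*(-⅓) + 2*(-1) = 0 - 2 = -2)
Z = -2 + √7 (Z = √(5 + 2) + 1*(-2) = √7 - 2 = -2 + √7 ≈ 0.64575)
(-147 + Z)*(12*Y(-2)) = (-147 + (-2 + √7))*(12*5) = (-149 + √7)*60 = -8940 + 60*√7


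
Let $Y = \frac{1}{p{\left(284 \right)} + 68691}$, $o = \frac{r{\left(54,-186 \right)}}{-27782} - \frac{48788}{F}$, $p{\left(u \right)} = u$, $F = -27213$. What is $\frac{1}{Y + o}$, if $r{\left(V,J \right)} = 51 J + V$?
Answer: $\frac{26073638632425}{55597719254383} \approx 0.46897$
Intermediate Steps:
$r{\left(V,J \right)} = V + 51 J$
$o = \frac{806050616}{378015783}$ ($o = \frac{54 + 51 \left(-186\right)}{-27782} - \frac{48788}{-27213} = \left(54 - 9486\right) \left(- \frac{1}{27782}\right) - - \frac{48788}{27213} = \left(-9432\right) \left(- \frac{1}{27782}\right) + \frac{48788}{27213} = \frac{4716}{13891} + \frac{48788}{27213} = \frac{806050616}{378015783} \approx 2.1323$)
$Y = \frac{1}{68975}$ ($Y = \frac{1}{284 + 68691} = \frac{1}{68975} \approx 1.4498 \cdot 10^{-5}$)
$\frac{1}{Y + o} = \frac{1}{\frac{1}{68975} + \frac{806050616}{378015783}} = \frac{1}{\frac{55597719254383}{26073638632425}} = \frac{26073638632425}{55597719254383}$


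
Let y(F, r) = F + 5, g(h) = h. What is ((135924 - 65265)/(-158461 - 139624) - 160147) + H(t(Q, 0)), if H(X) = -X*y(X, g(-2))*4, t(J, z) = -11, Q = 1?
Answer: -47816183594/298085 ≈ -1.6041e+5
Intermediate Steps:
y(F, r) = 5 + F
H(X) = -4*X*(5 + X) (H(X) = -X*(5 + X)*4 = -4*X*(5 + X))
((135924 - 65265)/(-158461 - 139624) - 160147) + H(t(Q, 0)) = ((135924 - 65265)/(-158461 - 139624) - 160147) - 4*(-11)*(5 - 11) = (70659/(-298085) - 160147) - 4*(-11)*(-6) = (70659*(-1/298085) - 160147) - 264 = (-70659/298085 - 160147) - 264 = -47737489154/298085 - 264 = -47816183594/298085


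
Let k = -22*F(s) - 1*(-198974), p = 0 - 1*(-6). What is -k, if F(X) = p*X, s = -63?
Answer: -207290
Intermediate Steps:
p = 6 (p = 0 + 6 = 6)
F(X) = 6*X
k = 207290 (k = -132*(-63) - 1*(-198974) = -22*(-378) + 198974 = 8316 + 198974 = 207290)
-k = -1*207290 = -207290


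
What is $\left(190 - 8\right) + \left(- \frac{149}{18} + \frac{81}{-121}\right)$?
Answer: $\frac{376909}{2178} \approx 173.05$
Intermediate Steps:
$\left(190 - 8\right) + \left(- \frac{149}{18} + \frac{81}{-121}\right) = \left(190 + \left(-36 + 28\right)\right) + \left(\left(-149\right) \frac{1}{18} + 81 \left(- \frac{1}{121}\right)\right) = \left(190 - 8\right) - \frac{19487}{2178} = 182 - \frac{19487}{2178} = \frac{376909}{2178}$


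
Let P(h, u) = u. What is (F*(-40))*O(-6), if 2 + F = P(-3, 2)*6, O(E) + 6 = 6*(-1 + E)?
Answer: 19200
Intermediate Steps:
O(E) = -12 + 6*E (O(E) = -6 + 6*(-1 + E) = -6 + (-6 + 6*E) = -12 + 6*E)
F = 10 (F = -2 + 2*6 = -2 + 12 = 10)
(F*(-40))*O(-6) = (10*(-40))*(-12 + 6*(-6)) = -400*(-12 - 36) = -400*(-48) = 19200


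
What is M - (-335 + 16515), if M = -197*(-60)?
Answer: -4360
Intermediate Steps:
M = 11820
M - (-335 + 16515) = 11820 - (-335 + 16515) = 11820 - 1*16180 = 11820 - 16180 = -4360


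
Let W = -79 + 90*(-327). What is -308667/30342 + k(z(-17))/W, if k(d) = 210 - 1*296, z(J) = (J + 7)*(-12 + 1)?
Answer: -3035281697/298454026 ≈ -10.170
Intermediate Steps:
W = -29509 (W = -79 - 29430 = -29509)
z(J) = -77 - 11*J (z(J) = (7 + J)*(-11) = -77 - 11*J)
k(d) = -86 (k(d) = 210 - 296 = -86)
-308667/30342 + k(z(-17))/W = -308667/30342 - 86/(-29509) = -308667*1/30342 - 86*(-1/29509) = -102889/10114 + 86/29509 = -3035281697/298454026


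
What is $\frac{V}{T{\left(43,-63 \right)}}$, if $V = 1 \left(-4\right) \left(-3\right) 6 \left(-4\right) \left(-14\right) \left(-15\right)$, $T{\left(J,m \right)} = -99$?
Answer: $\frac{6720}{11} \approx 610.91$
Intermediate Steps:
$V = -60480$ ($V = - 4 \left(\left(-18\right) \left(-4\right)\right) \left(-14\right) \left(-15\right) = \left(-4\right) 72 \left(-14\right) \left(-15\right) = \left(-288\right) \left(-14\right) \left(-15\right) = 4032 \left(-15\right) = -60480$)
$\frac{V}{T{\left(43,-63 \right)}} = - \frac{60480}{-99} = \left(-60480\right) \left(- \frac{1}{99}\right) = \frac{6720}{11}$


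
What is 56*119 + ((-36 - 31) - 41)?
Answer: 6556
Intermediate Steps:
56*119 + ((-36 - 31) - 41) = 6664 + (-67 - 41) = 6664 - 108 = 6556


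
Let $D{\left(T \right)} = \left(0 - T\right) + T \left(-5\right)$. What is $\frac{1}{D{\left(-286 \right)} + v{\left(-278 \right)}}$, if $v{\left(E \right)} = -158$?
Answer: $\frac{1}{1558} \approx 0.00064185$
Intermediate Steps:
$D{\left(T \right)} = - 6 T$ ($D{\left(T \right)} = - T - 5 T = - 6 T$)
$\frac{1}{D{\left(-286 \right)} + v{\left(-278 \right)}} = \frac{1}{\left(-6\right) \left(-286\right) - 158} = \frac{1}{1716 - 158} = \frac{1}{1558}$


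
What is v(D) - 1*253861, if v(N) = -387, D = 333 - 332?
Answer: -254248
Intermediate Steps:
D = 1
v(D) - 1*253861 = -387 - 1*253861 = -387 - 253861 = -254248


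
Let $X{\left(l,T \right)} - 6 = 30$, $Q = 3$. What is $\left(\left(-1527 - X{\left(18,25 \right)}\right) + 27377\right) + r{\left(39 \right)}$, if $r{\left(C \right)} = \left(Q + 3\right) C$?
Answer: $26048$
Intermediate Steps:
$X{\left(l,T \right)} = 36$ ($X{\left(l,T \right)} = 6 + 30 = 36$)
$r{\left(C \right)} = 6 C$ ($r{\left(C \right)} = \left(3 + 3\right) C = 6 C$)
$\left(\left(-1527 - X{\left(18,25 \right)}\right) + 27377\right) + r{\left(39 \right)} = \left(\left(-1527 - 36\right) + 27377\right) + 6 \cdot 39 = \left(\left(-1527 - 36\right) + 27377\right) + 234 = \left(-1563 + 27377\right) + 234 = 25814 + 234 = 26048$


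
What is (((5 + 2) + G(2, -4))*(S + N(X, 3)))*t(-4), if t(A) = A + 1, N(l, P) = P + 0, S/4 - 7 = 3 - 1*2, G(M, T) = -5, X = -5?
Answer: -210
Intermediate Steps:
S = 32 (S = 28 + 4*(3 - 1*2) = 28 + 4*(3 - 2) = 28 + 4*1 = 28 + 4 = 32)
N(l, P) = P
t(A) = 1 + A
(((5 + 2) + G(2, -4))*(S + N(X, 3)))*t(-4) = (((5 + 2) - 5)*(32 + 3))*(1 - 4) = ((7 - 5)*35)*(-3) = (2*35)*(-3) = 70*(-3) = -210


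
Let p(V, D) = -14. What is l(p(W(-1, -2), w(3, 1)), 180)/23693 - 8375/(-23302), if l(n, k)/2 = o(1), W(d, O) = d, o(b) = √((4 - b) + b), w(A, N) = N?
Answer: 198522083/552094286 ≈ 0.35958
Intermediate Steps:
o(b) = 2 (o(b) = √4 = 2)
l(n, k) = 4 (l(n, k) = 2*2 = 4)
l(p(W(-1, -2), w(3, 1)), 180)/23693 - 8375/(-23302) = 4/23693 - 8375/(-23302) = 4*(1/23693) - 8375*(-1/23302) = 4/23693 + 8375/23302 = 198522083/552094286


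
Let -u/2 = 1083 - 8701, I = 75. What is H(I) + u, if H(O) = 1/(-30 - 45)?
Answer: 1142699/75 ≈ 15236.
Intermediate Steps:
H(O) = -1/75 (H(O) = 1/(-75) = -1/75)
u = 15236 (u = -2*(1083 - 8701) = -2*(-7618) = 15236)
H(I) + u = -1/75 + 15236 = 1142699/75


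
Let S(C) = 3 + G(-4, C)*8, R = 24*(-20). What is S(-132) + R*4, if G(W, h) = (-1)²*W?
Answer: -1949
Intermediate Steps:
R = -480
G(W, h) = W (G(W, h) = 1*W = W)
S(C) = -29 (S(C) = 3 - 4*8 = 3 - 32 = -29)
S(-132) + R*4 = -29 - 480*4 = -29 - 1920 = -1949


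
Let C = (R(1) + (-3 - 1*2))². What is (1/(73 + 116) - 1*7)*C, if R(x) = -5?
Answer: -132200/189 ≈ -699.47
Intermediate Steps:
C = 100 (C = (-5 + (-3 - 1*2))² = (-5 + (-3 - 2))² = (-5 - 5)² = (-10)² = 100)
(1/(73 + 116) - 1*7)*C = (1/(73 + 116) - 1*7)*100 = (1/189 - 7)*100 = -1322/189*100 = -132200/189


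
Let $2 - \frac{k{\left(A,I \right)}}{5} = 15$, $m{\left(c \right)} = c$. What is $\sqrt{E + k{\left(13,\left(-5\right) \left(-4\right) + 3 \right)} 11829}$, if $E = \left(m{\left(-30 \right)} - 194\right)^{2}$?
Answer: $i \sqrt{718709} \approx 847.77 i$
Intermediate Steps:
$k{\left(A,I \right)} = -65$ ($k{\left(A,I \right)} = 10 - 75 = -65$)
$E = 50176$ ($E = \left(-30 - 194\right)^{2} = \left(-224\right)^{2} = 50176$)
$\sqrt{E + k{\left(13,\left(-5\right) \left(-4\right) + 3 \right)} 11829} = \sqrt{50176 - 768885} = \sqrt{-718709} = i \sqrt{718709}$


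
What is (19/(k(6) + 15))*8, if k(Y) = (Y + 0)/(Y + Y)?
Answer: 304/31 ≈ 9.8065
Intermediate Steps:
k(Y) = ½ (k(Y) = Y/((2*Y)) = Y*(1/(2*Y)) = ½)
(19/(k(6) + 15))*8 = (19/(½ + 15))*8 = (19/(31/2))*8 = ((2/31)*19)*8 = (38/31)*8 = 304/31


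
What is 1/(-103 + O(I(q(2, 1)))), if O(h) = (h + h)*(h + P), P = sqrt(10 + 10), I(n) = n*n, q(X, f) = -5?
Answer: 1147/1265609 - 100*sqrt(5)/1265609 ≈ 0.00072960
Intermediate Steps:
I(n) = n**2
P = 2*sqrt(5) (P = sqrt(20) = 2*sqrt(5) ≈ 4.4721)
O(h) = 2*h*(h + 2*sqrt(5)) (O(h) = (h + h)*(h + 2*sqrt(5)) = (2*h)*(h + 2*sqrt(5)) = 2*h*(h + 2*sqrt(5)))
1/(-103 + O(I(q(2, 1)))) = 1/(-103 + 2*(-5)**2*((-5)**2 + 2*sqrt(5))) = 1/(-103 + 2*25*(25 + 2*sqrt(5))) = 1/(-103 + (1250 + 100*sqrt(5))) = 1/(1147 + 100*sqrt(5))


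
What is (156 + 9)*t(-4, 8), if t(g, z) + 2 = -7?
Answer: -1485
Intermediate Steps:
t(g, z) = -9 (t(g, z) = -2 - 7 = -9)
(156 + 9)*t(-4, 8) = (156 + 9)*(-9) = 165*(-9) = -1485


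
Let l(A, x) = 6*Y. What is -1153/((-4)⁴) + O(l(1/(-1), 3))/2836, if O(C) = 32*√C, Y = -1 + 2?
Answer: -1153/256 + 8*√6/709 ≈ -4.4763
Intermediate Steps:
Y = 1
l(A, x) = 6 (l(A, x) = 6*1 = 6)
-1153/((-4)⁴) + O(l(1/(-1), 3))/2836 = -1153/((-4)⁴) + (32*√6)/2836 = -1153/256 + (32*√6)*(1/2836) = -1153*1/256 + 8*√6/709 = -1153/256 + 8*√6/709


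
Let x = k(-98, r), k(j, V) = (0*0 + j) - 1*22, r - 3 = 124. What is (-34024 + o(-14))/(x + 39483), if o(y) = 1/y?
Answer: -158779/183694 ≈ -0.86437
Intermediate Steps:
r = 127 (r = 3 + 124 = 127)
k(j, V) = -22 + j (k(j, V) = (0 + j) - 22 = j - 22 = -22 + j)
x = -120 (x = -22 - 98 = -120)
(-34024 + o(-14))/(x + 39483) = (-34024 + 1/(-14))/(-120 + 39483) = (-34024 - 1/14)/39363 = -476337/14*1/39363 = -158779/183694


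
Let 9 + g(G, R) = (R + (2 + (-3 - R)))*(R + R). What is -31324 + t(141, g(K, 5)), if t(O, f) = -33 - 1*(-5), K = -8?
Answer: -31352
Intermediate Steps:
g(G, R) = -9 - 2*R (g(G, R) = -9 + (R + (2 + (-3 - R)))*(R + R) = -9 + (R + (-1 - R))*(2*R) = -9 - 2*R)
t(O, f) = -28 (t(O, f) = -33 + 5 = -28)
-31324 + t(141, g(K, 5)) = -31324 - 28 = -31352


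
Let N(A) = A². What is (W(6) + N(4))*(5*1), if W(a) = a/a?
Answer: 85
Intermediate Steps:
W(a) = 1
(W(6) + N(4))*(5*1) = (1 + 4²)*(5*1) = (1 + 16)*5 = 17*5 = 85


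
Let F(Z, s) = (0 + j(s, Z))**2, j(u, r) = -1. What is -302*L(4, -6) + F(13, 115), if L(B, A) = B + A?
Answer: 605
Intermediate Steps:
F(Z, s) = 1 (F(Z, s) = (0 - 1)**2 = (-1)**2 = 1)
L(B, A) = A + B
-302*L(4, -6) + F(13, 115) = -302*(-6 + 4) + 1 = -302*(-2) + 1 = 604 + 1 = 605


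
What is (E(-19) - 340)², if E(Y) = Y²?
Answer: 441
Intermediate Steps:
(E(-19) - 340)² = ((-19)² - 340)² = (361 - 340)² = 21² = 441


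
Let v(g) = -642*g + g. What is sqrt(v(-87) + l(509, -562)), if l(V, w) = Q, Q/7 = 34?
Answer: sqrt(56005) ≈ 236.65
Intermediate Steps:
Q = 238 (Q = 7*34 = 238)
l(V, w) = 238
v(g) = -641*g
sqrt(v(-87) + l(509, -562)) = sqrt(-641*(-87) + 238) = sqrt(55767 + 238) = sqrt(56005)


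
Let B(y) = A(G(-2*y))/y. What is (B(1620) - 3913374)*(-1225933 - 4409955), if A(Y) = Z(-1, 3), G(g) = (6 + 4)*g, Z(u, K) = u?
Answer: 8932411715684332/405 ≈ 2.2055e+13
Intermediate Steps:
G(g) = 10*g
A(Y) = -1
B(y) = -1/y
(B(1620) - 3913374)*(-1225933 - 4409955) = (-1/1620 - 3913374)*(-1225933 - 4409955) = (-1*1/1620 - 3913374)*(-5635888) = (-1/1620 - 3913374)*(-5635888) = -6339665881/1620*(-5635888) = 8932411715684332/405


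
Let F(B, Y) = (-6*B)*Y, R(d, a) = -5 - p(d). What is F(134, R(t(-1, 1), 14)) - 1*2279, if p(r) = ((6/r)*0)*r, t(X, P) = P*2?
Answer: 1741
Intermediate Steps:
t(X, P) = 2*P
p(r) = 0 (p(r) = 0*r = 0)
R(d, a) = -5 (R(d, a) = -5 - 1*0 = -5 + 0 = -5)
F(B, Y) = -6*B*Y
F(134, R(t(-1, 1), 14)) - 1*2279 = -6*134*(-5) - 1*2279 = 4020 - 2279 = 1741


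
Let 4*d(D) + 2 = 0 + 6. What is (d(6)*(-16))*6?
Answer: -96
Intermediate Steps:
d(D) = 1 (d(D) = -½ + (0 + 6)/4 = -½ + (¼)*6 = -½ + 3/2 = 1)
(d(6)*(-16))*6 = (1*(-16))*6 = -16*6 = -96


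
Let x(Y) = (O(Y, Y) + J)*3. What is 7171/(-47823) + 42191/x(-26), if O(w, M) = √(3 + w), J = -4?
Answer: -2690546593/1865097 - 42191*I*√23/117 ≈ -1442.6 - 1729.4*I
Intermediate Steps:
x(Y) = -12 + 3*√(3 + Y) (x(Y) = (√(3 + Y) - 4)*3 = (-4 + √(3 + Y))*3 = -12 + 3*√(3 + Y))
7171/(-47823) + 42191/x(-26) = 7171/(-47823) + 42191/(-12 + 3*√(3 - 26)) = 7171*(-1/47823) + 42191/(-12 + 3*√(-23)) = -7171/47823 + 42191/(-12 + 3*(I*√23)) = -7171/47823 + 42191/(-12 + 3*I*√23)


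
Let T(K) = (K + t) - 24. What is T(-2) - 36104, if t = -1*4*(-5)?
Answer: -36110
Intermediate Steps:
t = 20 (t = -4*(-5) = 20)
T(K) = -4 + K (T(K) = (K + 20) - 24 = (20 + K) - 24 = -4 + K)
T(-2) - 36104 = (-4 - 2) - 36104 = -6 - 36104 = -36110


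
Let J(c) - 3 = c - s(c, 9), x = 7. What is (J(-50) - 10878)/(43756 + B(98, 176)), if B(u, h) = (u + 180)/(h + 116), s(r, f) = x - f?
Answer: -531586/2129505 ≈ -0.24963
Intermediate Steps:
s(r, f) = 7 - f
B(u, h) = (180 + u)/(116 + h)
J(c) = 5 + c (J(c) = 3 + (c - (7 - 1*9)) = 3 + (c - (7 - 9)) = 3 + (c - 1*(-2)) = 3 + (c + 2) = 3 + (2 + c) = 5 + c)
(J(-50) - 10878)/(43756 + B(98, 176)) = ((5 - 50) - 10878)/(43756 + (180 + 98)/(116 + 176)) = (-45 - 10878)/(43756 + 278/292) = -10923/(43756 + (1/292)*278) = -10923/(43756 + 139/146) = -10923/6388515/146 = -10923*146/6388515 = -531586/2129505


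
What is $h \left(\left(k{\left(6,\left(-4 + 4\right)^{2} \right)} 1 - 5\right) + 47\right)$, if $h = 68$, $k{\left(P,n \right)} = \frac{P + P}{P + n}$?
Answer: $2992$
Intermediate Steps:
$k{\left(P,n \right)} = \frac{2 P}{P + n}$
$h \left(\left(k{\left(6,\left(-4 + 4\right)^{2} \right)} 1 - 5\right) + 47\right) = 68 \left(\left(2 \cdot 6 \frac{1}{6 + \left(-4 + 4\right)^{2}} \cdot 1 - 5\right) + 47\right) = 68 \left(\left(2 \cdot 6 \frac{1}{6 + 0^{2}} \cdot 1 - 5\right) + 47\right) = 68 \left(\left(2 \cdot 6 \frac{1}{6 + 0} \cdot 1 - 5\right) + 47\right) = 68 \left(\left(2 \cdot 6 \cdot \frac{1}{6} \cdot 1 - 5\right) + 47\right) = 68 \left(\left(2 \cdot 1 - 5\right) + 47\right) = 68 \left(\left(2 - 5\right) + 47\right) = 68 \left(-3 + 47\right) = 68 \cdot 44 = 2992$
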